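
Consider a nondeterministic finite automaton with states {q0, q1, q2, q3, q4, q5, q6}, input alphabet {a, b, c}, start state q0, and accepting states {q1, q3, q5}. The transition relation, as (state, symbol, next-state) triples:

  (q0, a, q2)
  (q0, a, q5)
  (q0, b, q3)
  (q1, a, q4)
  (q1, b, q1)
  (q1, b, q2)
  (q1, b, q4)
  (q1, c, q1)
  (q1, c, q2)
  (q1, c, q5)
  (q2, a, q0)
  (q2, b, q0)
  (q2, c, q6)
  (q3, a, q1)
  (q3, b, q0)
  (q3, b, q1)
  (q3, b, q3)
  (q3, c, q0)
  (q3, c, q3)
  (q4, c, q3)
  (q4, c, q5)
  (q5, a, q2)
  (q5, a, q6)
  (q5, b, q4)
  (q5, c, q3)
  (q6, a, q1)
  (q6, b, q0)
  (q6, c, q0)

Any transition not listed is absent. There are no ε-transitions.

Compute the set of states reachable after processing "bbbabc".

{q0, q1, q2, q3, q5, q6}

Start in {q0}.
Read 'b': {q0} → {q3}.
Read 'b': {q3} → {q0, q1, q3}.
Read 'b': {q0, q1, q3} → {q0, q1, q2, q3, q4}.
Read 'a': {q0, q1, q2, q3, q4} → {q0, q1, q2, q4, q5}.
Read 'b': {q0, q1, q2, q4, q5} → {q0, q1, q2, q3, q4}.
Read 'c': {q0, q1, q2, q3, q4} → {q0, q1, q2, q3, q5, q6}.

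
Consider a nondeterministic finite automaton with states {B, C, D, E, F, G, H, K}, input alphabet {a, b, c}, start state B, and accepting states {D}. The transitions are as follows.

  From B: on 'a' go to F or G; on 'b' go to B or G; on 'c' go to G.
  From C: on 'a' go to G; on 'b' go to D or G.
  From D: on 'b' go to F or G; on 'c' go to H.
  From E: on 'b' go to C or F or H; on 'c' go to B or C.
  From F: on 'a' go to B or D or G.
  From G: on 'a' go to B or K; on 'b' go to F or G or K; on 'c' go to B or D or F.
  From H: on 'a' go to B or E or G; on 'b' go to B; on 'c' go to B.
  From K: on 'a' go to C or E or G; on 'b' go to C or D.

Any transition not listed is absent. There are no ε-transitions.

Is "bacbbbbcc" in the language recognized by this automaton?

Yes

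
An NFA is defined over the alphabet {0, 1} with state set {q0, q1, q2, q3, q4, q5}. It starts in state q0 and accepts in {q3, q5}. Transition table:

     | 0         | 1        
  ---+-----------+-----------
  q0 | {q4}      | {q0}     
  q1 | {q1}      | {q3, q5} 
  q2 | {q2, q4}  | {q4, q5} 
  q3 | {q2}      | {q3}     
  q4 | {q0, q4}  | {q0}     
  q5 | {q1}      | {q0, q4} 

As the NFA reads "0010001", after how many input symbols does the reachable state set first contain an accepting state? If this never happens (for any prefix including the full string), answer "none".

Start in {q0}.
Read '0': {q0} → {q4}.
Read '0': {q4} → {q0, q4}.
Read '1': {q0, q4} → {q0}.
Read '0': {q0} → {q4}.
Read '0': {q4} → {q0, q4}.
Read '0': {q0, q4} → {q0, q4}.
Read '1': {q0, q4} → {q0}.
No reachable set along the way intersects F.

none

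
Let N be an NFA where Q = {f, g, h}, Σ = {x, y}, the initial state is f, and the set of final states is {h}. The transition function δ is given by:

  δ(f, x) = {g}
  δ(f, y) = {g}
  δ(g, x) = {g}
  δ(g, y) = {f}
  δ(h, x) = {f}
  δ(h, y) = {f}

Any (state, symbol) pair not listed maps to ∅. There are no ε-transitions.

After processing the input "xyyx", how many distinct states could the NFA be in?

Start in {f}.
Read 'x': {f} → {g}.
Read 'y': {g} → {f}.
Read 'y': {f} → {g}.
Read 'x': {g} → {g}.
That set has 1 state.

1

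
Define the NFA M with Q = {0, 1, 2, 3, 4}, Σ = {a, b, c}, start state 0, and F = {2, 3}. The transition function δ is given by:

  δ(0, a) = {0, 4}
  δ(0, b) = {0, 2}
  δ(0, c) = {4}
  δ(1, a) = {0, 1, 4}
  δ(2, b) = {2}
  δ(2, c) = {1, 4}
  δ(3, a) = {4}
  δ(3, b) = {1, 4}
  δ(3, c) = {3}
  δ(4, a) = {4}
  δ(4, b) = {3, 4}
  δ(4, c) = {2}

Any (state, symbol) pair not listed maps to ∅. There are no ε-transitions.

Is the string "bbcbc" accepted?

Start in {0}.
Read 'b': 0→{0, 2}; now {0, 2}.
Read 'b': 0→{0, 2}, 2→{2}; now {0, 2}.
Read 'c': 0→{4}, 2→{1, 4}; now {1, 4}.
Read 'b': 1→∅, 4→{3, 4}; now {3, 4}.
Read 'c': 3→{3}, 4→{2}; now {2, 3}.
The final set {2, 3} contains the accepting states 2, 3.

Yes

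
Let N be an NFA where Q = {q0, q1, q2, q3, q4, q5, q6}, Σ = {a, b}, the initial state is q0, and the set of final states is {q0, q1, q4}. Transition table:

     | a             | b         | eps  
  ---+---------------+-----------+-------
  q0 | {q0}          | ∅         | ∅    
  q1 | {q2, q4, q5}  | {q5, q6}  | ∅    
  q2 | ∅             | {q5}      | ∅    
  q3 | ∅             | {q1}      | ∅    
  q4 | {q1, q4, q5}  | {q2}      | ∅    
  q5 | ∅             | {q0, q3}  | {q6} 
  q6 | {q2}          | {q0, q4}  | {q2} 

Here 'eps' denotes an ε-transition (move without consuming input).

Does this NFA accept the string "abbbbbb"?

Start in {q0}.
Read 'a': {q0} → {q0}.
Read 'b': {q0} → ∅.
The set is empty and remains empty for the remaining 5 symbols.
The final set ∅ contains no accepting state.

No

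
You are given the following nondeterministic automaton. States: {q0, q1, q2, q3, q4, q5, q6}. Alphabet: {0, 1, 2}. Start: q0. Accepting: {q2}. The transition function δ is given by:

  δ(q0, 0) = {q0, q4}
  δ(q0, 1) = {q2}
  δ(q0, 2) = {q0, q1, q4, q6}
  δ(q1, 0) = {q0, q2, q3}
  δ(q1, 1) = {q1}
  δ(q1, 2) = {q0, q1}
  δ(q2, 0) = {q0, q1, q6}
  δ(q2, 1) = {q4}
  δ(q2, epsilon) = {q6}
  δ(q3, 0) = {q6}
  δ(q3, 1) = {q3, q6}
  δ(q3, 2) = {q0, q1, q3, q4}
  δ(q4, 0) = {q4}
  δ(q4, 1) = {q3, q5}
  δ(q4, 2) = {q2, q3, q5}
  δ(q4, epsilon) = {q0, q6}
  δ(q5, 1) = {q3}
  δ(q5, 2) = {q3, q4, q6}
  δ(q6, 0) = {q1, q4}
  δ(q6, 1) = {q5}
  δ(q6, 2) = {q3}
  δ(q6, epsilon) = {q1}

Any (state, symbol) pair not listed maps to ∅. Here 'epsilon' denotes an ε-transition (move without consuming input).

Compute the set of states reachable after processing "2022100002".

{q0, q1, q2, q3, q4, q5, q6}

Start in {q0}.
Read '2': {q0} → {q0, q1, q4, q6}.
Read '0': {q0, q1, q4, q6} → {q0, q1, q2, q3, q4, q6}.
Read '2': {q0, q1, q2, q3, q4, q6} → {q0, q1, q2, q3, q4, q5, q6}.
Read '2': {q0, q1, q2, q3, q4, q5, q6} → {q0, q1, q2, q3, q4, q5, q6}.
Read '1': {q0, q1, q2, q3, q4, q5, q6} → {q0, q1, q2, q3, q4, q5, q6}.
Read '0': {q0, q1, q2, q3, q4, q5, q6} → {q0, q1, q2, q3, q4, q6}.
Read '0': {q0, q1, q2, q3, q4, q6} → {q0, q1, q2, q3, q4, q6}.
Read '0': {q0, q1, q2, q3, q4, q6} → {q0, q1, q2, q3, q4, q6}.
Read '0': {q0, q1, q2, q3, q4, q6} → {q0, q1, q2, q3, q4, q6}.
Read '2': {q0, q1, q2, q3, q4, q6} → {q0, q1, q2, q3, q4, q5, q6}.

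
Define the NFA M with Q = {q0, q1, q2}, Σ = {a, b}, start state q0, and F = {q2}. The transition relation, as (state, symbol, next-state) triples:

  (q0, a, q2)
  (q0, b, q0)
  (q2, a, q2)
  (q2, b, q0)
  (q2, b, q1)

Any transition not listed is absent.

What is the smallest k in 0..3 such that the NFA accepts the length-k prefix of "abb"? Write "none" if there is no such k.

Start in {q0}.
Read 'a': q0→{q2}; now {q2}.
None of the earlier sets intersect F, but {q2} does.

1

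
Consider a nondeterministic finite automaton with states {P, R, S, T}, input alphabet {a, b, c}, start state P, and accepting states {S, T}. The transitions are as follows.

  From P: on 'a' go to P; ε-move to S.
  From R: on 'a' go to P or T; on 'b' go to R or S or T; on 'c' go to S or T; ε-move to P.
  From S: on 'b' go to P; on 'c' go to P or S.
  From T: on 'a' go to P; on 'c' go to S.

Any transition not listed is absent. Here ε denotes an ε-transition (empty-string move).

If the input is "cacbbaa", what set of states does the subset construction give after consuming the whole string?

{P, S}

Start: ε-closure({P}) = {P, S}.
Read 'c': P→∅, S→{P, S}; now {P, S}.
Read 'a': P→{P}, S→∅; union {P}; ε-closure = {P, S}.
Read 'c': P→∅, S→{P, S}; now {P, S}.
Read 'b': P→∅, S→{P}; union {P}; ε-closure = {P, S}.
Read 'b': P→∅, S→{P}; union {P}; ε-closure = {P, S}.
Read 'a': P→{P}, S→∅; union {P}; ε-closure = {P, S}.
Read 'a': P→{P}, S→∅; union {P}; ε-closure = {P, S}.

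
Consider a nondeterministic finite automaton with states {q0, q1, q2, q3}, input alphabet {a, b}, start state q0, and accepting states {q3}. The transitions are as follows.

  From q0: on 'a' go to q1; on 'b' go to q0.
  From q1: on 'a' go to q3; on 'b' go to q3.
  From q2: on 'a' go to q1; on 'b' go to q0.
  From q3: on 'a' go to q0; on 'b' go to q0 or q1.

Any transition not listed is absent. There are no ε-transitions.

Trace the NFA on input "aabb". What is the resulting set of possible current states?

Start in {q0}.
Read 'a': q0→{q1}; now {q1}.
Read 'a': q1→{q3}; now {q3}.
Read 'b': q3→{q0, q1}; now {q0, q1}.
Read 'b': q0→{q0}, q1→{q3}; now {q0, q3}.

{q0, q3}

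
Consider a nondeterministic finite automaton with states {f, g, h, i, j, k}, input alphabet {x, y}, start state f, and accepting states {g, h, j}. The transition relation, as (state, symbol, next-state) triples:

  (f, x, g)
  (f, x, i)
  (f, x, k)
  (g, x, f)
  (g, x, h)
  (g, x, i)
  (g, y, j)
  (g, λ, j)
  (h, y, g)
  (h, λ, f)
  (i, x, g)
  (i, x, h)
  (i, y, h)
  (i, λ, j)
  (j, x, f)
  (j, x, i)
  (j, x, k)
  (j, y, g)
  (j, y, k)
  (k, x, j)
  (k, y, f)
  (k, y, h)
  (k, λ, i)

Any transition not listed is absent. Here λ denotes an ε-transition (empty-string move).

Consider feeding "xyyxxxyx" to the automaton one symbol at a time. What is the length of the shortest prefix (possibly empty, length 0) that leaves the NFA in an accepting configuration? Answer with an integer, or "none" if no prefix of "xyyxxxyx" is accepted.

Start in {f}.
Read 'x': {f} → {g, i, j, k}.
None of the earlier sets intersect F, but {g, i, j, k} does.

1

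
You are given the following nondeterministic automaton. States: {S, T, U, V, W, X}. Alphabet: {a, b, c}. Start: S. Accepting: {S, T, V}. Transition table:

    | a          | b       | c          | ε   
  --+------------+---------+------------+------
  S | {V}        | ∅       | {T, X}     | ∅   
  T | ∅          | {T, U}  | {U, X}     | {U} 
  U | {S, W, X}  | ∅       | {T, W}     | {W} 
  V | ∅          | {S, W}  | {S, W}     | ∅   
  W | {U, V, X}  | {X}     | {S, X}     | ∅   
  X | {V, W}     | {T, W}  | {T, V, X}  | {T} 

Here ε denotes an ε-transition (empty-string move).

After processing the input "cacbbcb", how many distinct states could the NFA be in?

Start in {S}.
Read 'c': S→{T, X}; union {T, X}; ε-closure = {T, U, W, X}.
Read 'a': T→∅, U→{S, W, X}, W→{U, V, X}, X→{V, W}; union {S, U, V, W, X}; ε-closure = {S, T, U, V, W, X}.
Read 'c': S→{T, X}, T→{U, X}, U→{T, W}, V→{S, W}, W→{S, X}, X→{T, V, X}; now {S, T, U, V, W, X}.
Read 'b': S→∅, T→{T, U}, U→∅, V→{S, W}, W→{X}, X→{T, W}; now {S, T, U, W, X}.
Read 'b': S→∅, T→{T, U}, U→∅, W→{X}, X→{T, W}; now {T, U, W, X}.
Read 'c': T→{U, X}, U→{T, W}, W→{S, X}, X→{T, V, X}; now {S, T, U, V, W, X}.
Read 'b': S→∅, T→{T, U}, U→∅, V→{S, W}, W→{X}, X→{T, W}; now {S, T, U, W, X}.
That set has 5 states.

5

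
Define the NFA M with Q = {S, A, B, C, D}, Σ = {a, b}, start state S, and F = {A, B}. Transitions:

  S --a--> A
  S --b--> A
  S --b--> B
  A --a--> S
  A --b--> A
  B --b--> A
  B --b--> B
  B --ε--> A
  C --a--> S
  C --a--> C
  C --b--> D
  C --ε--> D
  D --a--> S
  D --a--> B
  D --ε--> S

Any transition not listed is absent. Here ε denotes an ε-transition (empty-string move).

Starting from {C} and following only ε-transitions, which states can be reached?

{S, C, D}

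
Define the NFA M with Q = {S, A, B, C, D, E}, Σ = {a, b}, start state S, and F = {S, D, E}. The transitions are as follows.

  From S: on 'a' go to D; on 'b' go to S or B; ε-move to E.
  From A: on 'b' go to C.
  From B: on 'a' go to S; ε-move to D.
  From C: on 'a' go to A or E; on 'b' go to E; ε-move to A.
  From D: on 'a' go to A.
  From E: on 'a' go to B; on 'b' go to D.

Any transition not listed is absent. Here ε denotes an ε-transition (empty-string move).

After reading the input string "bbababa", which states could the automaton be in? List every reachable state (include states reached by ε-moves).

{S, A, B, D, E}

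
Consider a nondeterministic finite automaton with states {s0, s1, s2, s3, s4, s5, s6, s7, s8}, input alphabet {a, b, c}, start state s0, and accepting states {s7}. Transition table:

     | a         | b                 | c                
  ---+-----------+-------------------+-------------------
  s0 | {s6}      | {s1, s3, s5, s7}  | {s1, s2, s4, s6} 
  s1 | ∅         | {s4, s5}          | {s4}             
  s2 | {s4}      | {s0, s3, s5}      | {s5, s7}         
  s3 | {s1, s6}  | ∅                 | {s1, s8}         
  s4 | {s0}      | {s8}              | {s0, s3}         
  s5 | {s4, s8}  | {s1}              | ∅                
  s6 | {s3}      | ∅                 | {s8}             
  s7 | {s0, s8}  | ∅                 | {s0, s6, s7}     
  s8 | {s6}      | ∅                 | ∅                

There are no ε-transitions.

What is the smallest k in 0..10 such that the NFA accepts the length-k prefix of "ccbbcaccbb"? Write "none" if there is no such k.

2

Start in {s0}.
Read 'c': s0→{s1, s2, s4, s6}; now {s1, s2, s4, s6}.
Read 'c': s1→{s4}, s2→{s5, s7}, s4→{s0, s3}, s6→{s8}; now {s0, s3, s4, s5, s7, s8}.
None of the earlier sets intersect F, but {s0, s3, s4, s5, s7, s8} does.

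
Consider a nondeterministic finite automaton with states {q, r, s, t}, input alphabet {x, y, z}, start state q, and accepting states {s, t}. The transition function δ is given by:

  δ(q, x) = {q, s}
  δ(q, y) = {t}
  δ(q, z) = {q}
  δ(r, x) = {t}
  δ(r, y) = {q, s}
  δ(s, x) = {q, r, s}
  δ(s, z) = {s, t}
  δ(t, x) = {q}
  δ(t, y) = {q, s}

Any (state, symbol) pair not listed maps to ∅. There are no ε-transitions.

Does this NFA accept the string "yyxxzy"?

Yes

Start in {q}.
Read 'y': {q} → {t}.
Read 'y': {t} → {q, s}.
Read 'x': {q, s} → {q, r, s}.
Read 'x': {q, r, s} → {q, r, s, t}.
Read 'z': {q, r, s, t} → {q, s, t}.
Read 'y': {q, s, t} → {q, s, t}.
The final set {q, s, t} contains the accepting states s, t.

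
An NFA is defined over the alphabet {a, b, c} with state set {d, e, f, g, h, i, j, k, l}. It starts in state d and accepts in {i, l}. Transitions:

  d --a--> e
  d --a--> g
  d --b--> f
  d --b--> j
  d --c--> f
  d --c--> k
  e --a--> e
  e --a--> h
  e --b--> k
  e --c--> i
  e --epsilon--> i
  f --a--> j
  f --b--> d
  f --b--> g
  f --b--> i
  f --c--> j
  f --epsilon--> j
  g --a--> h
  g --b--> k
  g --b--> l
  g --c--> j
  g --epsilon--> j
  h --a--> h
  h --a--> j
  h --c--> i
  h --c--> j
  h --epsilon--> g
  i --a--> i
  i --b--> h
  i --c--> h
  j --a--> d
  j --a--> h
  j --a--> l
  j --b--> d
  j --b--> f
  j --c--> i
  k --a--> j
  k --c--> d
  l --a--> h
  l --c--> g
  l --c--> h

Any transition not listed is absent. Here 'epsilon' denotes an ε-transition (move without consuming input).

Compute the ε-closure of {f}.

{f, j}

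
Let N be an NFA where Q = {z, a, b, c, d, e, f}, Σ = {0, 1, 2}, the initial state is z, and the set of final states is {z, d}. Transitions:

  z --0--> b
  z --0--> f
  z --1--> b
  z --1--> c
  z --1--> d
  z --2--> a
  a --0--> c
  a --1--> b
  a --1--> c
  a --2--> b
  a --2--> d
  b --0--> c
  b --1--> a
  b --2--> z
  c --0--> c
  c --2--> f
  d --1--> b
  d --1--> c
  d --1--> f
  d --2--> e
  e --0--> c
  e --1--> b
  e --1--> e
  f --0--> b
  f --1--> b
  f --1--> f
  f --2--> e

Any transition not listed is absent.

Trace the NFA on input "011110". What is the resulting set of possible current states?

Start in {z}.
Read '0': z→{b, f}; now {b, f}.
Read '1': b→{a}, f→{b, f}; now {a, b, f}.
Read '1': a→{b, c}, b→{a}, f→{b, f}; now {a, b, c, f}.
Read '1': a→{b, c}, b→{a}, c→∅, f→{b, f}; now {a, b, c, f}.
Read '1': a→{b, c}, b→{a}, c→∅, f→{b, f}; now {a, b, c, f}.
Read '0': a→{c}, b→{c}, c→{c}, f→{b}; now {b, c}.

{b, c}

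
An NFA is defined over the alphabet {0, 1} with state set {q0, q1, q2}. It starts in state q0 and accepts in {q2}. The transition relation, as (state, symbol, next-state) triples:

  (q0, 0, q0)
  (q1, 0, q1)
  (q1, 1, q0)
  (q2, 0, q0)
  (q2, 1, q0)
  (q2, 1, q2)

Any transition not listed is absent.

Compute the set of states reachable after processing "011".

∅

Start in {q0}.
Read '0': q0→{q0}; now {q0}.
Read '1': q0→∅; now ∅.
The set is empty and remains empty for the remaining 1 symbol.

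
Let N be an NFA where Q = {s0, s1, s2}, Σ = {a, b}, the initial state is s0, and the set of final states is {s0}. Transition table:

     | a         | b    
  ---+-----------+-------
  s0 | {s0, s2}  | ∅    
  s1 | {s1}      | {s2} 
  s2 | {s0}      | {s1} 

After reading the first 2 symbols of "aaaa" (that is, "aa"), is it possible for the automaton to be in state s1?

Start in {s0}.
Read 'a': s0→{s0, s2}; now {s0, s2}.
Read 'a': s0→{s0, s2}, s2→{s0}; now {s0, s2}.
State s1 is not in {s0, s2}.

No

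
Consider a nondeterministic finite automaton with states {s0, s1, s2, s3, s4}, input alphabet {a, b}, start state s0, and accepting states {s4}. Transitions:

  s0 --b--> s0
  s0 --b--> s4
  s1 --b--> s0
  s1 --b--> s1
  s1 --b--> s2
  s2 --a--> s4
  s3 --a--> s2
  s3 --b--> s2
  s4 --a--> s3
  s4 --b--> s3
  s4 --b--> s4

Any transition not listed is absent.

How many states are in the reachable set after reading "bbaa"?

Start in {s0}.
Read 'b': {s0} → {s0, s4}.
Read 'b': {s0, s4} → {s0, s3, s4}.
Read 'a': {s0, s3, s4} → {s2, s3}.
Read 'a': {s2, s3} → {s2, s4}.
That set has 2 states.

2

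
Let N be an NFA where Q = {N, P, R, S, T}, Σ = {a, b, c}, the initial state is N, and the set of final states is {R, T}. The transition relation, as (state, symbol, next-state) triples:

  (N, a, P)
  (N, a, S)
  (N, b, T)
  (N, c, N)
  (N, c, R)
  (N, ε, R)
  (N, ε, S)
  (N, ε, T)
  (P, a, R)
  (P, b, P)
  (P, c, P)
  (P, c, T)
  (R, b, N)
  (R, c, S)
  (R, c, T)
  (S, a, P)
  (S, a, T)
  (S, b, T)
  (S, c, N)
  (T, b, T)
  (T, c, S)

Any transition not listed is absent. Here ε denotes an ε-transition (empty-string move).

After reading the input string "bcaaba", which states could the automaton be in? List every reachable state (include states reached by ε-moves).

Start: ε-closure({N}) = {N, R, S, T}.
Read 'b': N→{T}, R→{N}, S→{T}, T→{T}; union {N, T}; ε-closure = {N, R, S, T}.
Read 'c': N→{N, R}, R→{S, T}, S→{N}, T→{S}; now {N, R, S, T}.
Read 'a': N→{P, S}, R→∅, S→{P, T}, T→∅; now {P, S, T}.
Read 'a': P→{R}, S→{P, T}, T→∅; now {P, R, T}.
Read 'b': P→{P}, R→{N}, T→{T}; union {N, P, T}; ε-closure = {N, P, R, S, T}.
Read 'a': N→{P, S}, P→{R}, R→∅, S→{P, T}, T→∅; now {P, R, S, T}.

{P, R, S, T}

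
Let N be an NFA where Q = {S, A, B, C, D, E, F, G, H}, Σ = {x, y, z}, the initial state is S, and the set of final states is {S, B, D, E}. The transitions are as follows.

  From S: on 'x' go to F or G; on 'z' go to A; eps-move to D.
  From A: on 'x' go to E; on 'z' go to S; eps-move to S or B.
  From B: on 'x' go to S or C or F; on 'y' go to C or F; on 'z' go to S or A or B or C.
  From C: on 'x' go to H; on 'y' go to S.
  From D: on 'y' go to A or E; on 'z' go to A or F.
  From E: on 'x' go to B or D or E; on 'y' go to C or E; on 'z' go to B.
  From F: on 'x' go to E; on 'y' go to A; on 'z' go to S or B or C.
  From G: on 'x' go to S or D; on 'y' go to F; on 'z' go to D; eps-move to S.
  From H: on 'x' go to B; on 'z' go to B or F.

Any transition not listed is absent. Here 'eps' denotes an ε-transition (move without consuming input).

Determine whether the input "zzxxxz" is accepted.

Yes

Start: ε-closure({S}) = {S, D}.
Read 'z': S→{A}, D→{A, F}; union {A, F}; ε-closure = {S, A, B, D, F}.
Read 'z': S→{A}, A→{S}, B→{S, A, B, C}, D→{A, F}, F→{S, B, C}; union {S, A, B, C, F}; ε-closure = {S, A, B, C, D, F}.
Read 'x': S→{F, G}, A→{E}, B→{S, C, F}, C→{H}, D→∅, F→{E}; union {S, C, E, F, G, H}; ε-closure = {S, C, D, E, F, G, H}.
Read 'x': S→{F, G}, C→{H}, D→∅, E→{B, D, E}, F→{E}, G→{S, D}, H→{B}; now {S, B, D, E, F, G, H}.
Read 'x': S→{F, G}, B→{S, C, F}, D→∅, E→{B, D, E}, F→{E}, G→{S, D}, H→{B}; now {S, B, C, D, E, F, G}.
Read 'z': S→{A}, B→{S, A, B, C}, C→∅, D→{A, F}, E→{B}, F→{S, B, C}, G→{D}; now {S, A, B, C, D, F}.
The final set {S, A, B, C, D, F} contains the accepting states S, B, D.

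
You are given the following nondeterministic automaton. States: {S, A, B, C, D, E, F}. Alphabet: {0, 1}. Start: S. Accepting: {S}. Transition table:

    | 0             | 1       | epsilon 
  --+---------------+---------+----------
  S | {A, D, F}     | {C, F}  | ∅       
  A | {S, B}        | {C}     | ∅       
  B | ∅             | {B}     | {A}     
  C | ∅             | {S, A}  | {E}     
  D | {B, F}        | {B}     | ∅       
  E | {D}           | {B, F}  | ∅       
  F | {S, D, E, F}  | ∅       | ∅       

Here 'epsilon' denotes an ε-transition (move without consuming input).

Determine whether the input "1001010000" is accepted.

Start in {S}.
Read '1': {S} → {C, E, F}.
Read '0': {C, E, F} → {S, D, E, F}.
Read '0': {S, D, E, F} → {S, A, B, D, E, F}.
Read '1': {S, A, B, D, E, F} → {A, B, C, E, F}.
Read '0': {A, B, C, E, F} → {S, A, B, D, E, F}.
Read '1': {S, A, B, D, E, F} → {A, B, C, E, F}.
Read '0': {A, B, C, E, F} → {S, A, B, D, E, F}.
Read '0': {S, A, B, D, E, F} → {S, A, B, D, E, F}.
Read '0': {S, A, B, D, E, F} → {S, A, B, D, E, F}.
Read '0': {S, A, B, D, E, F} → {S, A, B, D, E, F}.
The final set {S, A, B, D, E, F} contains the accepting state S.

Yes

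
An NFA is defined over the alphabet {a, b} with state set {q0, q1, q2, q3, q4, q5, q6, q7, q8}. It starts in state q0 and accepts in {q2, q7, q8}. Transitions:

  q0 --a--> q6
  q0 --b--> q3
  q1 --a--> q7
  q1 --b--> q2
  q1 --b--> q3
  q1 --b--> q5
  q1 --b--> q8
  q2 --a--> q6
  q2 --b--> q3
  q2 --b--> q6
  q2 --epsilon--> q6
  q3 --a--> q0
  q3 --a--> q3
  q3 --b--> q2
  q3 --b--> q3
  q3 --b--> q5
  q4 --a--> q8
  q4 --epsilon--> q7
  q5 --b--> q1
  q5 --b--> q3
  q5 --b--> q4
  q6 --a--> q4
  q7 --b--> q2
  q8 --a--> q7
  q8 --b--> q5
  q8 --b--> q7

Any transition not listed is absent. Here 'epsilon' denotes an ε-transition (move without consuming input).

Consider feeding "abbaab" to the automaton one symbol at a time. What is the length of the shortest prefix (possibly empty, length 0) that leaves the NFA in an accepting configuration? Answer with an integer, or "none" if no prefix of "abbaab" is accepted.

Start in {q0}.
Read 'a': {q0} → {q6}.
Read 'b': {q6} → ∅.
The set is empty and remains empty for the remaining 4 symbols.
No reachable set along the way intersects F.

none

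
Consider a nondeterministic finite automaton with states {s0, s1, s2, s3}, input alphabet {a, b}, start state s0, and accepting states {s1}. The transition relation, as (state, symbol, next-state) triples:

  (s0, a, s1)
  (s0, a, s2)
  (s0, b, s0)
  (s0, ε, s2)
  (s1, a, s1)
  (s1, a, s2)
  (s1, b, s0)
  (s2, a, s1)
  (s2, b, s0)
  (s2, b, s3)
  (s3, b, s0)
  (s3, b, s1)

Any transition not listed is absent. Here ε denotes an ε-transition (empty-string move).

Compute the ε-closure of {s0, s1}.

{s0, s1, s2}

Begin with {s0, s1}.
ε-move s0 → s2; add s2.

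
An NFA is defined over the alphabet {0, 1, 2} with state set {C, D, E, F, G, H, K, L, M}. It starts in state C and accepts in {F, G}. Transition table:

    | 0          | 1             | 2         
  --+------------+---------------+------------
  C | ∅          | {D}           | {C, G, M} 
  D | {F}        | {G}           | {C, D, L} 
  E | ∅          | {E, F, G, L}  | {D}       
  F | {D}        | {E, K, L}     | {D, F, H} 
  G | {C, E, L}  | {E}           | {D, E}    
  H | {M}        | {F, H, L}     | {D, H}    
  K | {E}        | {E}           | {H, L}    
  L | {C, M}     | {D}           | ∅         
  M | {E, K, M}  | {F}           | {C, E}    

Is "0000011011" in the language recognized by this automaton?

Start in {C}.
Read '0': C→∅; now ∅.
The set is empty and remains empty for the remaining 9 symbols.
The final set ∅ contains no accepting state.

No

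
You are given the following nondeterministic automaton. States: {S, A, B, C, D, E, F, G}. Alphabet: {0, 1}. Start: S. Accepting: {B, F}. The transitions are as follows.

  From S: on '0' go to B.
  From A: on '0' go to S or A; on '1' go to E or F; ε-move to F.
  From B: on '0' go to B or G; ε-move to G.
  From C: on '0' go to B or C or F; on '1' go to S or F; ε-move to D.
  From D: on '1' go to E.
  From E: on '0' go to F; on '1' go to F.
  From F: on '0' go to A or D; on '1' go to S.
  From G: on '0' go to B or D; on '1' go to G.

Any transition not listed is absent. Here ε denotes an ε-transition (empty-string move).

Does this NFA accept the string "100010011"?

No

Start in {S}.
Read '1': {S} → ∅.
The set is empty and remains empty for the remaining 8 symbols.
The final set ∅ contains no accepting state.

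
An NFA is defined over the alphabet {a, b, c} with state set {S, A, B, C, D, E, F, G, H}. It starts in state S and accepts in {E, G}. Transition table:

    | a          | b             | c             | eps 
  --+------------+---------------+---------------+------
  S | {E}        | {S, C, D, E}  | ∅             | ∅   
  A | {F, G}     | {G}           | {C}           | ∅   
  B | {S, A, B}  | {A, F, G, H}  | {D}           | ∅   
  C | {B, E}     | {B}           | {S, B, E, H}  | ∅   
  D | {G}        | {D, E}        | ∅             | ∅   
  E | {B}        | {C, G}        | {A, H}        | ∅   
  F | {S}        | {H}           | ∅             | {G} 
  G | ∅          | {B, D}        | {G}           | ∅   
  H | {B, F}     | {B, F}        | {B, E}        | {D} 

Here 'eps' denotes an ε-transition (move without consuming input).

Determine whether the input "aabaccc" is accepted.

Start in {S}.
Read 'a': {S} → {E}.
Read 'a': {E} → {B}.
Read 'b': {B} → {A, D, F, G, H}.
Read 'a': {A, D, F, G, H} → {S, B, F, G}.
Read 'c': {S, B, F, G} → {D, G}.
Read 'c': {D, G} → {G}.
Read 'c': {G} → {G}.
The final set {G} contains the accepting state G.

Yes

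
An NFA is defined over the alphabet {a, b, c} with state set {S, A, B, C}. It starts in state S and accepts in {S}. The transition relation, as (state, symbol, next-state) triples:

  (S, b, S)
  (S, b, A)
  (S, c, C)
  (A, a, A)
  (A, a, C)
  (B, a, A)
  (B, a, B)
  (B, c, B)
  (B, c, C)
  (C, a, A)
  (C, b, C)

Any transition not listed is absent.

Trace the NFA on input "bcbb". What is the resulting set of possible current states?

Start in {S}.
Read 'b': {S} → {S, A}.
Read 'c': {S, A} → {C}.
Read 'b': {C} → {C}.
Read 'b': {C} → {C}.

{C}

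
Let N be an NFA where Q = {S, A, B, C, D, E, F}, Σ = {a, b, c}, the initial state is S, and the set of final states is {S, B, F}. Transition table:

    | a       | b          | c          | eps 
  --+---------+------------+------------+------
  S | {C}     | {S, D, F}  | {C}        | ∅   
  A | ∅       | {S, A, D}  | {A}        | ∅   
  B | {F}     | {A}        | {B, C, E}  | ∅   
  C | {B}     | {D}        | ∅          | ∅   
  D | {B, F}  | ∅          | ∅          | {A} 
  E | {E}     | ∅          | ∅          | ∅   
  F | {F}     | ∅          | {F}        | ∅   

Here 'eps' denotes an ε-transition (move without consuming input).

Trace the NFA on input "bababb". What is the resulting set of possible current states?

Start in {S}.
Read 'b': S→{S, D, F}; union {S, D, F}; ε-closure = {S, A, D, F}.
Read 'a': S→{C}, A→∅, D→{B, F}, F→{F}; now {B, C, F}.
Read 'b': B→{A}, C→{D}, F→∅; now {A, D}.
Read 'a': A→∅, D→{B, F}; now {B, F}.
Read 'b': B→{A}, F→∅; now {A}.
Read 'b': A→{S, A, D}; now {S, A, D}.

{S, A, D}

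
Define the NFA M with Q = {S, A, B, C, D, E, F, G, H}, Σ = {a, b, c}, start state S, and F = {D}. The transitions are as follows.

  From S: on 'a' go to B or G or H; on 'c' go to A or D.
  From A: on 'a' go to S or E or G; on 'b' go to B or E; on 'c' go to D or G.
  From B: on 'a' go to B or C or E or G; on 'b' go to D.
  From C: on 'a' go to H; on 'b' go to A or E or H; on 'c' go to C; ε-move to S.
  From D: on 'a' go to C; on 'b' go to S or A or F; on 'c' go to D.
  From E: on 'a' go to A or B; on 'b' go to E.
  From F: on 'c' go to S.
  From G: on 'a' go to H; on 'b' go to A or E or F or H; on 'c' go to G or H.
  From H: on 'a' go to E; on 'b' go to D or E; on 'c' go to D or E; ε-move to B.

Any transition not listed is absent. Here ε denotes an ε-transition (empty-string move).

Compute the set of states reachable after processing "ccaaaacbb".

Start in {S}.
Read 'c': {S} → {A, D}.
Read 'c': {A, D} → {D, G}.
Read 'a': {D, G} → {S, B, C, H}.
Read 'a': {S, B, C, H} → {S, B, C, E, G, H}.
Read 'a': {S, B, C, E, G, H} → {S, A, B, C, E, G, H}.
Read 'a': {S, A, B, C, E, G, H} → {S, A, B, C, E, G, H}.
Read 'c': {S, A, B, C, E, G, H} → {S, A, B, C, D, E, G, H}.
Read 'b': {S, A, B, C, D, E, G, H} → {S, A, B, D, E, F, H}.
Read 'b': {S, A, B, D, E, F, H} → {S, A, B, D, E, F}.

{S, A, B, D, E, F}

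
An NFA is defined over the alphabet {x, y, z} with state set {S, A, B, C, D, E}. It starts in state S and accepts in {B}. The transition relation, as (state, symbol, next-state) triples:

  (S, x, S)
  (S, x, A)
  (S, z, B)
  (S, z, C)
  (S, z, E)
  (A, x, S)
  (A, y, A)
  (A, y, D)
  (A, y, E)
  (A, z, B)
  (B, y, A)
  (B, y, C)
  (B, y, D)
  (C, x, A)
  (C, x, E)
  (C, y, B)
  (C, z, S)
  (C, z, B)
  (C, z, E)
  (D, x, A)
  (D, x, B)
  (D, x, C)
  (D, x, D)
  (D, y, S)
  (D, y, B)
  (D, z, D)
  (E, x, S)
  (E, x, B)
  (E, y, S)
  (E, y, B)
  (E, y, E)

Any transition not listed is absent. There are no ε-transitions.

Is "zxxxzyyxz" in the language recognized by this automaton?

Yes

Start in {S}.
Read 'z': {S} → {B, C, E}.
Read 'x': {B, C, E} → {S, A, B, E}.
Read 'x': {S, A, B, E} → {S, A, B}.
Read 'x': {S, A, B} → {S, A}.
Read 'z': {S, A} → {B, C, E}.
Read 'y': {B, C, E} → {S, A, B, C, D, E}.
Read 'y': {S, A, B, C, D, E} → {S, A, B, C, D, E}.
Read 'x': {S, A, B, C, D, E} → {S, A, B, C, D, E}.
Read 'z': {S, A, B, C, D, E} → {S, B, C, D, E}.
The final set {S, B, C, D, E} contains the accepting state B.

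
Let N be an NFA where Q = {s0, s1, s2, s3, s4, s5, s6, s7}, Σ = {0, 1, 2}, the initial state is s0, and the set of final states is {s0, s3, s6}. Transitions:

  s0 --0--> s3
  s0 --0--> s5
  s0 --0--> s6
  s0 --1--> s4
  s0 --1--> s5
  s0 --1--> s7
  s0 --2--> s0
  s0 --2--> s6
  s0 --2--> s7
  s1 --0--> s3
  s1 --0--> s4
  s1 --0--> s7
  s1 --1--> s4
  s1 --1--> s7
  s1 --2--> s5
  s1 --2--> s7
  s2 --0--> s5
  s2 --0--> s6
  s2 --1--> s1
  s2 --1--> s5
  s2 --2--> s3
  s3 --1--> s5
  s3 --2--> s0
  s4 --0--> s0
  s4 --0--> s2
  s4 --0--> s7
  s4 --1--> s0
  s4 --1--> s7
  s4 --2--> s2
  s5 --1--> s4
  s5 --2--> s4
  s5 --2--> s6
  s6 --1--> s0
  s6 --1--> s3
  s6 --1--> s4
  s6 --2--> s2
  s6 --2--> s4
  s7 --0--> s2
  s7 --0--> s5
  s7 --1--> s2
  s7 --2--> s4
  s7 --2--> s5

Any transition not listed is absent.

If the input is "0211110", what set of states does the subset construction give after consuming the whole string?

{s0, s2, s3, s4, s5, s6, s7}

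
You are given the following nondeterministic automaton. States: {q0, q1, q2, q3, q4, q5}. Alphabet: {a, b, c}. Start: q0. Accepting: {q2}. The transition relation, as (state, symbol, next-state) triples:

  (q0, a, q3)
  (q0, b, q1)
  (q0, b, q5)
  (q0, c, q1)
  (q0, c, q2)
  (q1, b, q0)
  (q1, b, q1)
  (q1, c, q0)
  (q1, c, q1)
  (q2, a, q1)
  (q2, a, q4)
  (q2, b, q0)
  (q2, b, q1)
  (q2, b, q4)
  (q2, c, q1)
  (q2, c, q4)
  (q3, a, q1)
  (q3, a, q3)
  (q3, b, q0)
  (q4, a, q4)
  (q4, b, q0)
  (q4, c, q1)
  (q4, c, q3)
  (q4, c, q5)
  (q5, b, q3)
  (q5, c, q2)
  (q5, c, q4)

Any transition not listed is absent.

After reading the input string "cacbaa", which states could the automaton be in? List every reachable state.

{q1, q3}

Start in {q0}.
Read 'c': q0→{q1, q2}; now {q1, q2}.
Read 'a': q1→∅, q2→{q1, q4}; now {q1, q4}.
Read 'c': q1→{q0, q1}, q4→{q1, q3, q5}; now {q0, q1, q3, q5}.
Read 'b': q0→{q1, q5}, q1→{q0, q1}, q3→{q0}, q5→{q3}; now {q0, q1, q3, q5}.
Read 'a': q0→{q3}, q1→∅, q3→{q1, q3}, q5→∅; now {q1, q3}.
Read 'a': q1→∅, q3→{q1, q3}; now {q1, q3}.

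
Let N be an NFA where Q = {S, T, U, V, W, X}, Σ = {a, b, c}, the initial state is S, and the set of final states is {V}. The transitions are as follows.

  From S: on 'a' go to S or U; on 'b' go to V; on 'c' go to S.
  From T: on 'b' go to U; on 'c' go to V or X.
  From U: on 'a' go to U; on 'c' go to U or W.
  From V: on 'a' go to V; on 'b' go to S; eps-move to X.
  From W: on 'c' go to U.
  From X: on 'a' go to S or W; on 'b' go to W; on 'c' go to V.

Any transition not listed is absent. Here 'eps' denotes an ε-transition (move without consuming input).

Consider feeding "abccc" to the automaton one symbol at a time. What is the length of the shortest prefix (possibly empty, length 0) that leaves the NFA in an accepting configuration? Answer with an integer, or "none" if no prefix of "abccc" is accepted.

Start in {S}.
Read 'a': {S} → {S, U}.
Read 'b': {S, U} → {V, X}.
None of the earlier sets intersect F, but {V, X} does.

2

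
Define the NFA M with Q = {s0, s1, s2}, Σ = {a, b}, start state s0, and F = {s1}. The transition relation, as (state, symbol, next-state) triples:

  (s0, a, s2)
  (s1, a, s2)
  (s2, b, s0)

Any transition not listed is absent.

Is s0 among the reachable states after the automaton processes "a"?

Start in {s0}.
Read 'a': {s0} → {s2}.
State s0 is not in {s2}.

No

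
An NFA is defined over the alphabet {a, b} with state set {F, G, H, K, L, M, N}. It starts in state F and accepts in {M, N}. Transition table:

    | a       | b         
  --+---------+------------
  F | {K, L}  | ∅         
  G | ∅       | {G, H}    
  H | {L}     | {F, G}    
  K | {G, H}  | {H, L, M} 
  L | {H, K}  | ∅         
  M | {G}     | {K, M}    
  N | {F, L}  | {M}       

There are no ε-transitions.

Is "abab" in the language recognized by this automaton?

Yes

Start in {F}.
Read 'a': F→{K, L}; now {K, L}.
Read 'b': K→{H, L, M}, L→∅; now {H, L, M}.
Read 'a': H→{L}, L→{H, K}, M→{G}; now {G, H, K, L}.
Read 'b': G→{G, H}, H→{F, G}, K→{H, L, M}, L→∅; now {F, G, H, L, M}.
The final set {F, G, H, L, M} contains the accepting state M.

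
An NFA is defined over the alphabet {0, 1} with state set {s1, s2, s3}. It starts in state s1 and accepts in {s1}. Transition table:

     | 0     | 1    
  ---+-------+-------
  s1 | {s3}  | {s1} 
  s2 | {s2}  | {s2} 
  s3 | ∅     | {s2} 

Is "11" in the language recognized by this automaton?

Yes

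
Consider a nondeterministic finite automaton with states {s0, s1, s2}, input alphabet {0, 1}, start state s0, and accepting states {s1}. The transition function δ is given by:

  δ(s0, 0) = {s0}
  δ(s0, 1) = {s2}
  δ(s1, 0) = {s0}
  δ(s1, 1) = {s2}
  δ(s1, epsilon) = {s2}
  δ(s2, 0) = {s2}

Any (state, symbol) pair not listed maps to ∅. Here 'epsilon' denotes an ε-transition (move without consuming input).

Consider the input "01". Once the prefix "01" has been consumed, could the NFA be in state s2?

Start in {s0}.
Read '0': {s0} → {s0}.
Read '1': {s0} → {s2}.
State s2 is in {s2}.

Yes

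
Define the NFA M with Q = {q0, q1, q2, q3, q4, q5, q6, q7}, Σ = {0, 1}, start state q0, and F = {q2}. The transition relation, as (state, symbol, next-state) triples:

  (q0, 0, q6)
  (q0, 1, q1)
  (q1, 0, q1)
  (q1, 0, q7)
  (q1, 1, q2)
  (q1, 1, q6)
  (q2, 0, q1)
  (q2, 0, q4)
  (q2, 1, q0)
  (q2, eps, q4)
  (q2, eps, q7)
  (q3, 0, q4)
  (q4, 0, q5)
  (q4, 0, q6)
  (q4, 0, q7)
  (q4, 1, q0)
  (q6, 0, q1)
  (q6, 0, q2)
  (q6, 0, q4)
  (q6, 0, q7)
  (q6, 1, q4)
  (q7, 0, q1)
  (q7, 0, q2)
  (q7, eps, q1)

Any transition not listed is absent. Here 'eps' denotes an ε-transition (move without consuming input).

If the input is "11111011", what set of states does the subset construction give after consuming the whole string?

Start in {q0}.
Read '1': q0→{q1}; now {q1}.
Read '1': q1→{q2, q6}; union {q2, q6}; ε-closure = {q1, q2, q4, q6, q7}.
Read '1': q1→{q2, q6}, q2→{q0}, q4→{q0}, q6→{q4}, q7→∅; union {q0, q2, q4, q6}; ε-closure = {q0, q1, q2, q4, q6, q7}.
Read '1': q0→{q1}, q1→{q2, q6}, q2→{q0}, q4→{q0}, q6→{q4}, q7→∅; union {q0, q1, q2, q4, q6}; ε-closure = {q0, q1, q2, q4, q6, q7}.
Read '1': q0→{q1}, q1→{q2, q6}, q2→{q0}, q4→{q0}, q6→{q4}, q7→∅; union {q0, q1, q2, q4, q6}; ε-closure = {q0, q1, q2, q4, q6, q7}.
Read '0': q0→{q6}, q1→{q1, q7}, q2→{q1, q4}, q4→{q5, q6, q7}, q6→{q1, q2, q4, q7}, q7→{q1, q2}; now {q1, q2, q4, q5, q6, q7}.
Read '1': q1→{q2, q6}, q2→{q0}, q4→{q0}, q5→∅, q6→{q4}, q7→∅; union {q0, q2, q4, q6}; ε-closure = {q0, q1, q2, q4, q6, q7}.
Read '1': q0→{q1}, q1→{q2, q6}, q2→{q0}, q4→{q0}, q6→{q4}, q7→∅; union {q0, q1, q2, q4, q6}; ε-closure = {q0, q1, q2, q4, q6, q7}.

{q0, q1, q2, q4, q6, q7}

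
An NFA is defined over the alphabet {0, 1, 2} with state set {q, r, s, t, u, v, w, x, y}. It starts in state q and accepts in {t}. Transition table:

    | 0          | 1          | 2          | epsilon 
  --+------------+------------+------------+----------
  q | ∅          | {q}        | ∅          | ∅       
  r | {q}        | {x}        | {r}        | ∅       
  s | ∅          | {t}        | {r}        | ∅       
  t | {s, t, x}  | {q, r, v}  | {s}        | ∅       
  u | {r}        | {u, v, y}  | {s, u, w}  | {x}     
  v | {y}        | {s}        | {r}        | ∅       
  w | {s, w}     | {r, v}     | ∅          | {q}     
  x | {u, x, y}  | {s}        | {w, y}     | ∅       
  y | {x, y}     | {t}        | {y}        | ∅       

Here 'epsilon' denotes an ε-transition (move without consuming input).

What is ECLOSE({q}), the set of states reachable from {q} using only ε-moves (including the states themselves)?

{q}

Begin with {q}.
No ε-moves leave this set, so the closure equals the set itself.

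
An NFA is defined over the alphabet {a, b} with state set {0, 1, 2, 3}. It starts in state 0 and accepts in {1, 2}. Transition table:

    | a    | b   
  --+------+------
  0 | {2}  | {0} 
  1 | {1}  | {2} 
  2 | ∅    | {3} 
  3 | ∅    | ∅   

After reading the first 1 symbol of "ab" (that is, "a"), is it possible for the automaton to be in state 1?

Start in {0}.
Read 'a': {0} → {2}.
State 1 is not in {2}.

No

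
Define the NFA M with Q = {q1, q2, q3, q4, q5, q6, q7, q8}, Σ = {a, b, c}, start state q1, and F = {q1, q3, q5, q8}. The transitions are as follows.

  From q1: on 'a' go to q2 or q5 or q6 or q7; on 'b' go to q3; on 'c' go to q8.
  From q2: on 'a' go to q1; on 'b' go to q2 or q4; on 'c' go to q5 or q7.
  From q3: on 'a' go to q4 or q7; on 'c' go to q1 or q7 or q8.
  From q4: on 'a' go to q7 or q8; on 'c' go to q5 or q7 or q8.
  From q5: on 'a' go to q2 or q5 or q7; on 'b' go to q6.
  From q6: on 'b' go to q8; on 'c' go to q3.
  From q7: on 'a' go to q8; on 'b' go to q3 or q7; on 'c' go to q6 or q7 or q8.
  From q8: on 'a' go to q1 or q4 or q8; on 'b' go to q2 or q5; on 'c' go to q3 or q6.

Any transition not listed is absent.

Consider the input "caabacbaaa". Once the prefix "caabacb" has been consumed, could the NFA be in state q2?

Yes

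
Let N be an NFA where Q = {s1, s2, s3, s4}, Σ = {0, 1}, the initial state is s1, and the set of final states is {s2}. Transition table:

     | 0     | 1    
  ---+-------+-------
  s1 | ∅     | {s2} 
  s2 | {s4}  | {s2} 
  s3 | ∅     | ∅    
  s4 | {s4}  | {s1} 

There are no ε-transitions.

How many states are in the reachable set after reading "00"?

0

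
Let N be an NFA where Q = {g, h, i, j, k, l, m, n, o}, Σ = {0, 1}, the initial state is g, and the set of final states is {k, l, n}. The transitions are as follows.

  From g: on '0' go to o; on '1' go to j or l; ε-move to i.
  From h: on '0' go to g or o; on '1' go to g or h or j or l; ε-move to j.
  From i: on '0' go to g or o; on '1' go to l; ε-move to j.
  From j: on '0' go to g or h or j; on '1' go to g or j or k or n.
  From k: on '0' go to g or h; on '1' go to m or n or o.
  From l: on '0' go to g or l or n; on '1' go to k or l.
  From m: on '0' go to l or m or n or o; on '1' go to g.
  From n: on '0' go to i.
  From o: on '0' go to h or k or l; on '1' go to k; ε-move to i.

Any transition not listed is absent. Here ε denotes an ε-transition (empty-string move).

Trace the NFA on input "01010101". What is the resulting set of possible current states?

{g, h, i, j, k, l, n}

Start: ε-closure({g}) = {g, i, j}.
Read '0': g→{o}, i→{g, o}, j→{g, h, j}; union {g, h, j, o}; ε-closure = {g, h, i, j, o}.
Read '1': g→{j, l}, h→{g, h, j, l}, i→{l}, j→{g, j, k, n}, o→{k}; union {g, h, j, k, l, n}; ε-closure = {g, h, i, j, k, l, n}.
Read '0': g→{o}, h→{g, o}, i→{g, o}, j→{g, h, j}, k→{g, h}, l→{g, l, n}, n→{i}; now {g, h, i, j, l, n, o}.
Read '1': g→{j, l}, h→{g, h, j, l}, i→{l}, j→{g, j, k, n}, l→{k, l}, n→∅, o→{k}; union {g, h, j, k, l, n}; ε-closure = {g, h, i, j, k, l, n}.
Read '0': g→{o}, h→{g, o}, i→{g, o}, j→{g, h, j}, k→{g, h}, l→{g, l, n}, n→{i}; now {g, h, i, j, l, n, o}.
Read '1': g→{j, l}, h→{g, h, j, l}, i→{l}, j→{g, j, k, n}, l→{k, l}, n→∅, o→{k}; union {g, h, j, k, l, n}; ε-closure = {g, h, i, j, k, l, n}.
Read '0': g→{o}, h→{g, o}, i→{g, o}, j→{g, h, j}, k→{g, h}, l→{g, l, n}, n→{i}; now {g, h, i, j, l, n, o}.
Read '1': g→{j, l}, h→{g, h, j, l}, i→{l}, j→{g, j, k, n}, l→{k, l}, n→∅, o→{k}; union {g, h, j, k, l, n}; ε-closure = {g, h, i, j, k, l, n}.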